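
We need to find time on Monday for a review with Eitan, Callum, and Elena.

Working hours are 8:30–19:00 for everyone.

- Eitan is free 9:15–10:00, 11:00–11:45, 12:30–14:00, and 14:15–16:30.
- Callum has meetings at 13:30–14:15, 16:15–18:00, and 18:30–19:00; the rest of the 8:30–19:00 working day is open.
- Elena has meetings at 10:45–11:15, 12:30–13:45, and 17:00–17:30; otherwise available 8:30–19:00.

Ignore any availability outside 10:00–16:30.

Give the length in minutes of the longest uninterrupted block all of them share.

Callum free within 08:30–19:00: 08:30–13:30, 14:15–16:15, 18:00–18:30.
Elena free within 08:30–19:00: 08:30–10:45, 11:15–12:30, 13:45–17:00, 17:30–19:00.
Eitan ∩ Callum: 09:15–10:00, 11:00–11:45, 12:30–13:30, 14:15–16:15.
Eitan ∩ Callum ∩ Elena: 09:15–10:00, 11:15–11:45, 14:15–16:15.
Restricted to 10:00–16:30: 11:15–11:45, 14:15–16:15.
Common window lengths: 30, 120 min; longest is 120.

120 minutes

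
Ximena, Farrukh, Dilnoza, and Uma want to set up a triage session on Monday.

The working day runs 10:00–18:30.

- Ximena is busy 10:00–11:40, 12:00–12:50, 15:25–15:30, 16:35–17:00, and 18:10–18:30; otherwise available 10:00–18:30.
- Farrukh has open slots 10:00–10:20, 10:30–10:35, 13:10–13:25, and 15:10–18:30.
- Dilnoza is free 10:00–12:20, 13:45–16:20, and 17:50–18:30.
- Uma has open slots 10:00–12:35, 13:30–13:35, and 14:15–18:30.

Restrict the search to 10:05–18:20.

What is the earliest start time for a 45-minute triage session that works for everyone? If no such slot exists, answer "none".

15:30

Ximena free within 10:00–18:30: 11:40–12:00, 12:50–15:25, 15:30–16:35, 17:00–18:10.
Ximena ∩ Farrukh: 13:10–13:25, 15:10–15:25, 15:30–16:35, 17:00–18:10.
Ximena ∩ Farrukh ∩ Dilnoza: 15:10–15:25, 15:30–16:20, 17:50–18:10.
Ximena ∩ Farrukh ∩ Dilnoza ∩ Uma: 15:10–15:25, 15:30–16:20, 17:50–18:10.
Restricted to 10:05–18:20: 15:10–15:25, 15:30–16:20, 17:50–18:10.
Windows ≥ 45 min: 15:30–16:20.
Earliest such window starts at 15:30.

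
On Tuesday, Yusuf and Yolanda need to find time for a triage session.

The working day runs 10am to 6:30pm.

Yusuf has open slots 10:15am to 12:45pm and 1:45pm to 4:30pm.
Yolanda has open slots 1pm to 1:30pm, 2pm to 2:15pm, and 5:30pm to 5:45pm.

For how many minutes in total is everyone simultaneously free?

15 minutes

Yusuf ∩ Yolanda: 14:00–14:15.
Total common minutes: 15.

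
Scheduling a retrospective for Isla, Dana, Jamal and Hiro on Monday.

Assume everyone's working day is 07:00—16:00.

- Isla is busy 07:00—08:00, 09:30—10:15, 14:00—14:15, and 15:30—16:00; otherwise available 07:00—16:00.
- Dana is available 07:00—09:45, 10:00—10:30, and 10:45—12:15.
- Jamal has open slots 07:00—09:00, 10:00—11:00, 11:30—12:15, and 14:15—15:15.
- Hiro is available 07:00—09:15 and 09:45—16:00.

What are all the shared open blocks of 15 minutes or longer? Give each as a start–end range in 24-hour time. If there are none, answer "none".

08:00–09:00, 10:15–10:30, 10:45–11:00, 11:30–12:15

Isla free within 07:00–16:00: 08:00–09:30, 10:15–14:00, 14:15–15:30.
Isla ∩ Dana: 08:00–09:30, 10:15–10:30, 10:45–12:15.
Isla ∩ Dana ∩ Jamal: 08:00–09:00, 10:15–10:30, 10:45–11:00, 11:30–12:15.
Isla ∩ Dana ∩ Jamal ∩ Hiro: 08:00–09:00, 10:15–10:30, 10:45–11:00, 11:30–12:15.
Windows ≥ 15 min: 08:00–09:00, 10:15–10:30, 10:45–11:00, 11:30–12:15.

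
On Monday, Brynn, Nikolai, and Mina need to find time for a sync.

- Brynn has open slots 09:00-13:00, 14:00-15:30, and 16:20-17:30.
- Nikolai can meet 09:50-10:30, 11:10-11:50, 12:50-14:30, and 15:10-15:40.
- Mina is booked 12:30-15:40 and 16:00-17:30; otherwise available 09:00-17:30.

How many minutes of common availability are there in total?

80 minutes

Mina free within 09:00–17:30: 09:00–12:30, 15:40–16:00.
Brynn ∩ Nikolai: 09:50–10:30, 11:10–11:50, 12:50–13:00, 14:00–14:30, 15:10–15:30.
Brynn ∩ Nikolai ∩ Mina: 09:50–10:30, 11:10–11:50.
Total common minutes: 40 + 40 = 80.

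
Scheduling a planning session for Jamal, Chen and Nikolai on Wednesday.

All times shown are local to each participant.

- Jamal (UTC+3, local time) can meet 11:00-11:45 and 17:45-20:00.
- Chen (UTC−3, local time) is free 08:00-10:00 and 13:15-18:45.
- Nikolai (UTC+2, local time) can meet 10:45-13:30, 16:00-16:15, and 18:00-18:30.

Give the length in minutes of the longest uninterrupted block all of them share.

Jamal → UTC: 08:00–08:45, 14:45–17:00.
Chen → UTC: 11:00–13:00, 16:15–21:45.
Nikolai → UTC: 08:45–11:30, 14:00–14:15, 16:00–16:30.
Jamal ∩ Chen: 16:15–17:00.
Jamal ∩ Chen ∩ Nikolai: 16:15–16:30.
Single common window of 15 minutes.

15 minutes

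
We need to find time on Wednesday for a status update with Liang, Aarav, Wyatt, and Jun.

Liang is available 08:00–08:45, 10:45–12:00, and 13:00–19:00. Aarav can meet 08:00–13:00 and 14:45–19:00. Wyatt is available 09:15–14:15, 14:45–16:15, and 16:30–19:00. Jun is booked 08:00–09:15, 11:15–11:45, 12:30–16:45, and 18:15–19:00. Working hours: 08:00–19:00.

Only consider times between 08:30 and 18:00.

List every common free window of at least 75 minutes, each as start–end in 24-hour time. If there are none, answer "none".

Jun free within 08:00–19:00: 09:15–11:15, 11:45–12:30, 16:45–18:15.
Liang ∩ Aarav: 08:00–08:45, 10:45–12:00, 14:45–19:00.
Liang ∩ Aarav ∩ Wyatt: 10:45–12:00, 14:45–16:15, 16:30–19:00.
Liang ∩ Aarav ∩ Wyatt ∩ Jun: 10:45–11:15, 11:45–12:00, 16:45–18:15.
Restricted to 08:30–18:00: 10:45–11:15, 11:45–12:00, 16:45–18:00.
Windows ≥ 75 min: 16:45–18:00.

16:45–18:00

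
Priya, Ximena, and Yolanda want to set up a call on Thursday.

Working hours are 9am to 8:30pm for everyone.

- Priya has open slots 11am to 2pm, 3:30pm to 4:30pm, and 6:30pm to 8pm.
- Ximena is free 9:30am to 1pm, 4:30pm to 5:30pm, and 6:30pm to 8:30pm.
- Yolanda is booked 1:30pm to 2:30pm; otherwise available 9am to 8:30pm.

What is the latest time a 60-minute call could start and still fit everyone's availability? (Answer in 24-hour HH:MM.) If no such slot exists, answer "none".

Yolanda free within 09:00–20:30: 09:00–13:30, 14:30–20:30.
Priya ∩ Ximena: 11:00–13:00, 18:30–20:00.
Priya ∩ Ximena ∩ Yolanda: 11:00–13:00, 18:30–20:00.
Windows ≥ 60 min: 11:00–13:00, 18:30–20:00.
Latest start in the last window 18:30–20:00 is 20:00 − 60 min = 19:00.

19:00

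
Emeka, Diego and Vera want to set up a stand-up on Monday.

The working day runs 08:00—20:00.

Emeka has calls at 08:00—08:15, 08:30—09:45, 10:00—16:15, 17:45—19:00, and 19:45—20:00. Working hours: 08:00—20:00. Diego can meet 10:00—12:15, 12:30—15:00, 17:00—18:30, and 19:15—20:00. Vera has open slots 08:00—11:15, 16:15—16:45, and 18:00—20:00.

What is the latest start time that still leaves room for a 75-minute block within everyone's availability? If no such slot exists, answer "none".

Emeka free within 08:00–20:00: 08:15–08:30, 09:45–10:00, 16:15–17:45, 19:00–19:45.
Emeka ∩ Diego: 17:00–17:45, 19:15–19:45.
Emeka ∩ Diego ∩ Vera: 19:15–19:45.
Windows ≥ 75 min: (none).

none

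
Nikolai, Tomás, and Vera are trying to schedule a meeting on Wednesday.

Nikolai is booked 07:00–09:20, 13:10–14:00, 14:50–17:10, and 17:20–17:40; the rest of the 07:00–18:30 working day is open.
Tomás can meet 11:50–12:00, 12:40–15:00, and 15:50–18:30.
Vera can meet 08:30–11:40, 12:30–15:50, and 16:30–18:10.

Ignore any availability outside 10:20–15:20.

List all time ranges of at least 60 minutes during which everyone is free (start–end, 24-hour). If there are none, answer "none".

none

Nikolai free within 07:00–18:30: 09:20–13:10, 14:00–14:50, 17:10–17:20, 17:40–18:30.
Nikolai ∩ Tomás: 11:50–12:00, 12:40–13:10, 14:00–14:50, 17:10–17:20, 17:40–18:30.
Nikolai ∩ Tomás ∩ Vera: 12:40–13:10, 14:00–14:50, 17:10–17:20, 17:40–18:10.
Restricted to 10:20–15:20: 12:40–13:10, 14:00–14:50.
Windows ≥ 60 min: (none).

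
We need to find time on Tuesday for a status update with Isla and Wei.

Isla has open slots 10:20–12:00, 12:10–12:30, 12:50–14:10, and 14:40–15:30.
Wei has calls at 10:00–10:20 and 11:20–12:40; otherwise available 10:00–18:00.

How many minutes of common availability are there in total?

Wei free within 10:00–18:00: 10:20–11:20, 12:40–18:00.
Isla ∩ Wei: 10:20–11:20, 12:50–14:10, 14:40–15:30.
Total common minutes: 60 + 80 + 50 = 190.

190 minutes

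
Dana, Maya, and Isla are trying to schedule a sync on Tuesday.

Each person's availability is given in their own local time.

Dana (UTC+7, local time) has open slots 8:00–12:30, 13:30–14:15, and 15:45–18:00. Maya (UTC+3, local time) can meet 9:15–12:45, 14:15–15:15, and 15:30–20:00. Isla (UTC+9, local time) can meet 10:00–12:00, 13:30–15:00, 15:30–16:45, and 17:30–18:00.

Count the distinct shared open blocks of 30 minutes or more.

Dana → UTC: 01:00–05:30, 06:30–07:15, 08:45–11:00.
Maya → UTC: 06:15–09:45, 11:15–12:15, 12:30–17:00.
Isla → UTC: 01:00–03:00, 04:30–06:00, 06:30–07:45, 08:30–09:00.
Dana ∩ Maya: 06:30–07:15, 08:45–09:45.
Dana ∩ Maya ∩ Isla: 06:30–07:15, 08:45–09:00.
Windows ≥ 30 min: 06:30–07:15.
That's 1 window.

1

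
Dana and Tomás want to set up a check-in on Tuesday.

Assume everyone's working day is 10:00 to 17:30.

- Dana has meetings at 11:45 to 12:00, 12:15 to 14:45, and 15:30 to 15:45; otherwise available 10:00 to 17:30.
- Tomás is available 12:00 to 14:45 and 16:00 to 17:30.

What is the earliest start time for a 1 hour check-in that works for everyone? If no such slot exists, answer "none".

16:00

Dana free within 10:00–17:30: 10:00–11:45, 12:00–12:15, 14:45–15:30, 15:45–17:30.
Dana ∩ Tomás: 12:00–12:15, 16:00–17:30.
Windows ≥ 60 min: 16:00–17:30.
Earliest such window starts at 16:00.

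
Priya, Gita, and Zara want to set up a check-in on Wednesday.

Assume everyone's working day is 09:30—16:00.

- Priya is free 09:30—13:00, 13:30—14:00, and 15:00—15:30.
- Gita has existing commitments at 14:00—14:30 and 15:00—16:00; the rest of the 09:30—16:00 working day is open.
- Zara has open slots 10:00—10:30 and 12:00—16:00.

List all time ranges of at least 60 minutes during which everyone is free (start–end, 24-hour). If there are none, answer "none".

Gita free within 09:30–16:00: 09:30–14:00, 14:30–15:00.
Priya ∩ Gita: 09:30–13:00, 13:30–14:00.
Priya ∩ Gita ∩ Zara: 10:00–10:30, 12:00–13:00, 13:30–14:00.
Windows ≥ 60 min: 12:00–13:00.

12:00–13:00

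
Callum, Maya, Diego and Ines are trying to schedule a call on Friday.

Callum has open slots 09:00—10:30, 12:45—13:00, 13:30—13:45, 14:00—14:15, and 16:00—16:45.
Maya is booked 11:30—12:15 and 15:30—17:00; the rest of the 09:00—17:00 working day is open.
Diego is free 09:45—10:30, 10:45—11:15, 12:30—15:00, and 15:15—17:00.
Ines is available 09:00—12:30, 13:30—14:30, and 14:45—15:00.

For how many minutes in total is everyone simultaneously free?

75 minutes

Maya free within 09:00–17:00: 09:00–11:30, 12:15–15:30.
Callum ∩ Maya: 09:00–10:30, 12:45–13:00, 13:30–13:45, 14:00–14:15.
Callum ∩ Maya ∩ Diego: 09:45–10:30, 12:45–13:00, 13:30–13:45, 14:00–14:15.
Callum ∩ Maya ∩ Diego ∩ Ines: 09:45–10:30, 13:30–13:45, 14:00–14:15.
Total common minutes: 45 + 15 + 15 = 75.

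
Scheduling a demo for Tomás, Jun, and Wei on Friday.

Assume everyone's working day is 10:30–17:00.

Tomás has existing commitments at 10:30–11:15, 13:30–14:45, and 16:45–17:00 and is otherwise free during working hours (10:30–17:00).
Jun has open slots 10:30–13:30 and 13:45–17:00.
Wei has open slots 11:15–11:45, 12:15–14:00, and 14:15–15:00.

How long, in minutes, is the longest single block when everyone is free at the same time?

Tomás free within 10:30–17:00: 11:15–13:30, 14:45–16:45.
Tomás ∩ Jun: 11:15–13:30, 14:45–16:45.
Tomás ∩ Jun ∩ Wei: 11:15–11:45, 12:15–13:30, 14:45–15:00.
Common window lengths: 30, 75, 15 min; longest is 75.

75 minutes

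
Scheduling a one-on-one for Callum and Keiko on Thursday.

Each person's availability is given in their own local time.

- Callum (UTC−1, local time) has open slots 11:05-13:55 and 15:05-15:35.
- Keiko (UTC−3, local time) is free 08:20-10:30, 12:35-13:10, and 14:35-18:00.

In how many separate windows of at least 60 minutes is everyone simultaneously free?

Callum → UTC: 12:05–14:55, 16:05–16:35.
Keiko → UTC: 11:20–13:30, 15:35–16:10, 17:35–21:00.
Callum ∩ Keiko: 12:05–13:30, 16:05–16:10.
Windows ≥ 60 min: 12:05–13:30.
That's 1 window.

1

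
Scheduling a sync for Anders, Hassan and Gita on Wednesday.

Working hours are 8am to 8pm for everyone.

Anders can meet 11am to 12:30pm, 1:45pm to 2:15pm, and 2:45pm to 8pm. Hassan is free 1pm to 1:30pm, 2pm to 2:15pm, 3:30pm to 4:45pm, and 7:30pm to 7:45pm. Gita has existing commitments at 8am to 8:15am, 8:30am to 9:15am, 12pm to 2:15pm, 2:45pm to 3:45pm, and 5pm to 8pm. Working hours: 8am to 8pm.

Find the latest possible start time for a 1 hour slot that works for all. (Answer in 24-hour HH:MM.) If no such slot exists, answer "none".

Gita free within 08:00–20:00: 08:15–08:30, 09:15–12:00, 14:15–14:45, 15:45–17:00.
Anders ∩ Hassan: 14:00–14:15, 15:30–16:45, 19:30–19:45.
Anders ∩ Hassan ∩ Gita: 15:45–16:45.
Windows ≥ 60 min: 15:45–16:45.
Latest start in the last window 15:45–16:45 is 16:45 − 60 min = 15:45.

15:45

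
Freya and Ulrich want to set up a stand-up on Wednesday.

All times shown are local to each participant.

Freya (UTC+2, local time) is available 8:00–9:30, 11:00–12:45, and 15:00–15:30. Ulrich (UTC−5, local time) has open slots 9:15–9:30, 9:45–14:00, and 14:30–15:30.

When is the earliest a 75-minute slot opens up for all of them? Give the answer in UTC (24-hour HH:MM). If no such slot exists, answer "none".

Freya → UTC: 06:00–07:30, 09:00–10:45, 13:00–13:30.
Ulrich → UTC: 14:15–14:30, 14:45–19:00, 19:30–20:30.
Freya ∩ Ulrich: (none).
Windows ≥ 75 min: (none).

none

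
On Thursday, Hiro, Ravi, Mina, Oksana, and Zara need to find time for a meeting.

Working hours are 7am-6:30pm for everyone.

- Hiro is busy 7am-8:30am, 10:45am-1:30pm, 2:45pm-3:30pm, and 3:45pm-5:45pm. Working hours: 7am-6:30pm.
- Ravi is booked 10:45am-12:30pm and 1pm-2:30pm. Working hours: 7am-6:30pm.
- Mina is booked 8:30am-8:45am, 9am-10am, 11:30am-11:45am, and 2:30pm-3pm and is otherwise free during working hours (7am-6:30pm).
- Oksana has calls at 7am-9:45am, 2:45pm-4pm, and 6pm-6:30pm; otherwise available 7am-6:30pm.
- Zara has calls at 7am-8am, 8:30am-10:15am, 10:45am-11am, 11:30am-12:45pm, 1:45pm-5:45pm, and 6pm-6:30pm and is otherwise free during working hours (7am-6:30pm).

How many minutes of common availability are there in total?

Hiro free within 07:00–18:30: 08:30–10:45, 13:30–14:45, 15:30–15:45, 17:45–18:30.
Ravi free within 07:00–18:30: 07:00–10:45, 12:30–13:00, 14:30–18:30.
Mina free within 07:00–18:30: 07:00–08:30, 08:45–09:00, 10:00–11:30, 11:45–14:30, 15:00–18:30.
Oksana free within 07:00–18:30: 09:45–14:45, 16:00–18:00.
Zara free within 07:00–18:30: 08:00–08:30, 10:15–10:45, 11:00–11:30, 12:45–13:45, 17:45–18:00.
Hiro ∩ Ravi: 08:30–10:45, 14:30–14:45, 15:30–15:45, 17:45–18:30.
Hiro ∩ Ravi ∩ Mina: 08:45–09:00, 10:00–10:45, 15:30–15:45, 17:45–18:30.
Hiro ∩ Ravi ∩ Mina ∩ Oksana: 10:00–10:45, 17:45–18:00.
Hiro ∩ Ravi ∩ Mina ∩ Oksana ∩ Zara: 10:15–10:45, 17:45–18:00.
Total common minutes: 30 + 15 = 45.

45 minutes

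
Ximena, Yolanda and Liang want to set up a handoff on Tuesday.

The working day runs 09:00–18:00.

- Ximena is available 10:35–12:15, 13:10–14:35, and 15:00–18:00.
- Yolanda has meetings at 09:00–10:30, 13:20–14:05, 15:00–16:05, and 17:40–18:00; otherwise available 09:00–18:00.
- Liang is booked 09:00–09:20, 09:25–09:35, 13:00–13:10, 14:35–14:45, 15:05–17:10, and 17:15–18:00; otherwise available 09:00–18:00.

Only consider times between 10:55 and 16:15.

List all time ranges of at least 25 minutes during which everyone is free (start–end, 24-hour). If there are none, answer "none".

Yolanda free within 09:00–18:00: 10:30–13:20, 14:05–15:00, 16:05–17:40.
Liang free within 09:00–18:00: 09:20–09:25, 09:35–13:00, 13:10–14:35, 14:45–15:05, 17:10–17:15.
Ximena ∩ Yolanda: 10:35–12:15, 13:10–13:20, 14:05–14:35, 16:05–17:40.
Ximena ∩ Yolanda ∩ Liang: 10:35–12:15, 13:10–13:20, 14:05–14:35, 17:10–17:15.
Restricted to 10:55–16:15: 10:55–12:15, 13:10–13:20, 14:05–14:35.
Windows ≥ 25 min: 10:55–12:15, 14:05–14:35.

10:55–12:15, 14:05–14:35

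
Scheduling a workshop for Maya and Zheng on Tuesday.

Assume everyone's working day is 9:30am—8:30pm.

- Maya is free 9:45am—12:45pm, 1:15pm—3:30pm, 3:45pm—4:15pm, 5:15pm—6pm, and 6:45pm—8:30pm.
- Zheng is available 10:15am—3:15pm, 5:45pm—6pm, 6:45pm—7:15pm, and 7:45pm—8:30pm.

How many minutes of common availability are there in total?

Maya ∩ Zheng: 10:15–12:45, 13:15–15:15, 17:45–18:00, 18:45–19:15, 19:45–20:30.
Total common minutes: 150 + 120 + 15 + 30 + 45 = 360.

360 minutes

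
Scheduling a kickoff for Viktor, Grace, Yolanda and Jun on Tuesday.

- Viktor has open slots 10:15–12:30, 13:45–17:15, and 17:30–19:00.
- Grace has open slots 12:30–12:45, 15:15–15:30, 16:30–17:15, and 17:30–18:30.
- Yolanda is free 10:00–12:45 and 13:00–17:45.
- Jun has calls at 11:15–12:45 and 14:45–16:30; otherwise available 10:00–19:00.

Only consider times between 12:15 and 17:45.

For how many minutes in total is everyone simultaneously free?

60 minutes

Jun free within 10:00–19:00: 10:00–11:15, 12:45–14:45, 16:30–19:00.
Viktor ∩ Grace: 15:15–15:30, 16:30–17:15, 17:30–18:30.
Viktor ∩ Grace ∩ Yolanda: 15:15–15:30, 16:30–17:15, 17:30–17:45.
Viktor ∩ Grace ∩ Yolanda ∩ Jun: 16:30–17:15, 17:30–17:45.
Restricted to 12:15–17:45: 16:30–17:15, 17:30–17:45.
Total common minutes: 45 + 15 = 60.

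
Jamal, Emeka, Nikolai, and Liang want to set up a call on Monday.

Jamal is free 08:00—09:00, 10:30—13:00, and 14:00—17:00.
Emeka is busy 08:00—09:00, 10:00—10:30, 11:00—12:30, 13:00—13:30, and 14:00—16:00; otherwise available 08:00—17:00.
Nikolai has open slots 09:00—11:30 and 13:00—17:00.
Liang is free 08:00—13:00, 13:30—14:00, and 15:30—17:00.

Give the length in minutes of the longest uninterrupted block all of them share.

60 minutes

Emeka free within 08:00–17:00: 09:00–10:00, 10:30–11:00, 12:30–13:00, 13:30–14:00, 16:00–17:00.
Jamal ∩ Emeka: 10:30–11:00, 12:30–13:00, 16:00–17:00.
Jamal ∩ Emeka ∩ Nikolai: 10:30–11:00, 16:00–17:00.
Jamal ∩ Emeka ∩ Nikolai ∩ Liang: 10:30–11:00, 16:00–17:00.
Common window lengths: 30, 60 min; longest is 60.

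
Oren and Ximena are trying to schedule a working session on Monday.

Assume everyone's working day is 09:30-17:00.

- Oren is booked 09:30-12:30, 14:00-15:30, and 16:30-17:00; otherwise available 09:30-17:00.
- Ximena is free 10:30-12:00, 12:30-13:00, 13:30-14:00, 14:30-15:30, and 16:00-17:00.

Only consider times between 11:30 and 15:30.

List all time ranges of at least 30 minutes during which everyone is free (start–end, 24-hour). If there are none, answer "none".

12:30–13:00, 13:30–14:00

Oren free within 09:30–17:00: 12:30–14:00, 15:30–16:30.
Oren ∩ Ximena: 12:30–13:00, 13:30–14:00, 16:00–16:30.
Restricted to 11:30–15:30: 12:30–13:00, 13:30–14:00.
Windows ≥ 30 min: 12:30–13:00, 13:30–14:00.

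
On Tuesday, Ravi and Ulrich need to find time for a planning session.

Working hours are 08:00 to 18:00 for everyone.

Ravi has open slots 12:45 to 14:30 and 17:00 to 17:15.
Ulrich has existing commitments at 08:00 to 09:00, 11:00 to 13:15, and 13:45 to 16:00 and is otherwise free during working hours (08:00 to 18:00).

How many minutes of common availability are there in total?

45 minutes

Ulrich free within 08:00–18:00: 09:00–11:00, 13:15–13:45, 16:00–18:00.
Ravi ∩ Ulrich: 13:15–13:45, 17:00–17:15.
Total common minutes: 30 + 15 = 45.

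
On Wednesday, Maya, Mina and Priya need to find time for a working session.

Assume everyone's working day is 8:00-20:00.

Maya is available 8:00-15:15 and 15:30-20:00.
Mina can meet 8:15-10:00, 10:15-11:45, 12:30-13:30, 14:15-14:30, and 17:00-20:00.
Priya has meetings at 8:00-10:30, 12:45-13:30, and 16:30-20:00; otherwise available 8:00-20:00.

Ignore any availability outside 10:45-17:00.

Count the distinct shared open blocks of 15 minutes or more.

Priya free within 08:00–20:00: 10:30–12:45, 13:30–16:30.
Maya ∩ Mina: 08:15–10:00, 10:15–11:45, 12:30–13:30, 14:15–14:30, 17:00–20:00.
Maya ∩ Mina ∩ Priya: 10:30–11:45, 12:30–12:45, 14:15–14:30.
Restricted to 10:45–17:00: 10:45–11:45, 12:30–12:45, 14:15–14:30.
Windows ≥ 15 min: 10:45–11:45, 12:30–12:45, 14:15–14:30.
That's 3 windows.

3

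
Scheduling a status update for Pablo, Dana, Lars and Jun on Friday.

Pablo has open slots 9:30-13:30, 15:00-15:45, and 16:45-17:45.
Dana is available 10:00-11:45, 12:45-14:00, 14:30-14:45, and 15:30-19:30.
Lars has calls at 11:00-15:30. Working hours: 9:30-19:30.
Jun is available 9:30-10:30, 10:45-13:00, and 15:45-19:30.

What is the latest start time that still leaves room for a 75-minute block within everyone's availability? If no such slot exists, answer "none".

Lars free within 09:30–19:30: 09:30–11:00, 15:30–19:30.
Pablo ∩ Dana: 10:00–11:45, 12:45–13:30, 15:30–15:45, 16:45–17:45.
Pablo ∩ Dana ∩ Lars: 10:00–11:00, 15:30–15:45, 16:45–17:45.
Pablo ∩ Dana ∩ Lars ∩ Jun: 10:00–10:30, 10:45–11:00, 16:45–17:45.
Windows ≥ 75 min: (none).

none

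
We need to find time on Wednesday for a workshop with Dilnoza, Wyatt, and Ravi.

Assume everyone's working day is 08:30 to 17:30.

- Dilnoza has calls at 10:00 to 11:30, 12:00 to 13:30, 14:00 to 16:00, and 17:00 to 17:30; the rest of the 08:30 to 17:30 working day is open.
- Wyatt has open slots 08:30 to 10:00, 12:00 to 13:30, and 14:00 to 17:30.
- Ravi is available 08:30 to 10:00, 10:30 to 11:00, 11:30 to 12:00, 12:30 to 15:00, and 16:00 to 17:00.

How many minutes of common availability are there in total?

150 minutes

Dilnoza free within 08:30–17:30: 08:30–10:00, 11:30–12:00, 13:30–14:00, 16:00–17:00.
Dilnoza ∩ Wyatt: 08:30–10:00, 16:00–17:00.
Dilnoza ∩ Wyatt ∩ Ravi: 08:30–10:00, 16:00–17:00.
Total common minutes: 90 + 60 = 150.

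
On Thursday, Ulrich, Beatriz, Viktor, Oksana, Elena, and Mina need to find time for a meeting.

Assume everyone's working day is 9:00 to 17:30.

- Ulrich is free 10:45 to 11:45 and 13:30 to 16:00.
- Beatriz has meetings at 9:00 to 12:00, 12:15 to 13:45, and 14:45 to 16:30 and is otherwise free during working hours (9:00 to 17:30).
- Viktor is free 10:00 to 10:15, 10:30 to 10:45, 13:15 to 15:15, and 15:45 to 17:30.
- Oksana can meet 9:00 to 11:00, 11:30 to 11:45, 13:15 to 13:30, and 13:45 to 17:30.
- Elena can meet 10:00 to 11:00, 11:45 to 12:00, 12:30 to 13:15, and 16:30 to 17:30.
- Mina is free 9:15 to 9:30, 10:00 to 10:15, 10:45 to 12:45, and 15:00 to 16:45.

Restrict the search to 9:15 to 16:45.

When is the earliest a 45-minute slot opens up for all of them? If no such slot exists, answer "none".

Beatriz free within 09:00–17:30: 12:00–12:15, 13:45–14:45, 16:30–17:30.
Ulrich ∩ Beatriz: 13:45–14:45.
Ulrich ∩ Beatriz ∩ Viktor: 13:45–14:45.
Ulrich ∩ Beatriz ∩ Viktor ∩ Oksana: 13:45–14:45.
Ulrich ∩ Beatriz ∩ Viktor ∩ Oksana ∩ Elena: (none).
Ulrich ∩ Beatriz ∩ Viktor ∩ Oksana ∩ Elena ∩ Mina: (none).
Restricted to 09:15–16:45: (none).
Windows ≥ 45 min: (none).

none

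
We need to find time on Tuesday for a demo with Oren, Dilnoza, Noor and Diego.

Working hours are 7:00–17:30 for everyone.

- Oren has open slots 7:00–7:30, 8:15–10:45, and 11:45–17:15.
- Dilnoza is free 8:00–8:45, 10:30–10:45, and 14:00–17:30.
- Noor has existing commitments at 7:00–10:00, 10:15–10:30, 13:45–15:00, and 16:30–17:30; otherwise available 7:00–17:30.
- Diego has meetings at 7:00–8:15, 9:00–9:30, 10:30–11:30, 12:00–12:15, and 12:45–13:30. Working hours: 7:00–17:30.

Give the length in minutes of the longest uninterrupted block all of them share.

90 minutes

Noor free within 07:00–17:30: 10:00–10:15, 10:30–13:45, 15:00–16:30.
Diego free within 07:00–17:30: 08:15–09:00, 09:30–10:30, 11:30–12:00, 12:15–12:45, 13:30–17:30.
Oren ∩ Dilnoza: 08:15–08:45, 10:30–10:45, 14:00–17:15.
Oren ∩ Dilnoza ∩ Noor: 10:30–10:45, 15:00–16:30.
Oren ∩ Dilnoza ∩ Noor ∩ Diego: 15:00–16:30.
Single common window of 90 minutes.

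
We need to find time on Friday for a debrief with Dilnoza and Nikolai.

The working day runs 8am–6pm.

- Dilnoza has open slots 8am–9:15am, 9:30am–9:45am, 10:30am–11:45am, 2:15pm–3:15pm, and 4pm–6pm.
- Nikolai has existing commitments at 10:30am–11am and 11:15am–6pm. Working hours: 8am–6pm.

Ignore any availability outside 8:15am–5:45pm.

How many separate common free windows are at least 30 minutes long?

1

Nikolai free within 08:00–18:00: 08:00–10:30, 11:00–11:15.
Dilnoza ∩ Nikolai: 08:00–09:15, 09:30–09:45, 11:00–11:15.
Restricted to 08:15–17:45: 08:15–09:15, 09:30–09:45, 11:00–11:15.
Windows ≥ 30 min: 08:15–09:15.
That's 1 window.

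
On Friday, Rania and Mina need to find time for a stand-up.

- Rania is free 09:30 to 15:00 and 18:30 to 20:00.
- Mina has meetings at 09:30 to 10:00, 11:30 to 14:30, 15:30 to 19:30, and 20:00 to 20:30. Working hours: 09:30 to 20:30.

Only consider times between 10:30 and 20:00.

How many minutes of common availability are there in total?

120 minutes

Mina free within 09:30–20:30: 10:00–11:30, 14:30–15:30, 19:30–20:00.
Rania ∩ Mina: 10:00–11:30, 14:30–15:00, 19:30–20:00.
Restricted to 10:30–20:00: 10:30–11:30, 14:30–15:00, 19:30–20:00.
Total common minutes: 60 + 30 + 30 = 120.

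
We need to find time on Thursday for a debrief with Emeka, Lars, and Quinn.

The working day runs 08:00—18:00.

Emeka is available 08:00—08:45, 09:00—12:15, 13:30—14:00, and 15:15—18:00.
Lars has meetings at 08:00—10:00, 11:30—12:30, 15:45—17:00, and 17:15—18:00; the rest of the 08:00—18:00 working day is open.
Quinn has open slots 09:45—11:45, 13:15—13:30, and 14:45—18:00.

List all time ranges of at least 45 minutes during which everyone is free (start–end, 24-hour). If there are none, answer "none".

10:00–11:30

Lars free within 08:00–18:00: 10:00–11:30, 12:30–15:45, 17:00–17:15.
Emeka ∩ Lars: 10:00–11:30, 13:30–14:00, 15:15–15:45, 17:00–17:15.
Emeka ∩ Lars ∩ Quinn: 10:00–11:30, 15:15–15:45, 17:00–17:15.
Windows ≥ 45 min: 10:00–11:30.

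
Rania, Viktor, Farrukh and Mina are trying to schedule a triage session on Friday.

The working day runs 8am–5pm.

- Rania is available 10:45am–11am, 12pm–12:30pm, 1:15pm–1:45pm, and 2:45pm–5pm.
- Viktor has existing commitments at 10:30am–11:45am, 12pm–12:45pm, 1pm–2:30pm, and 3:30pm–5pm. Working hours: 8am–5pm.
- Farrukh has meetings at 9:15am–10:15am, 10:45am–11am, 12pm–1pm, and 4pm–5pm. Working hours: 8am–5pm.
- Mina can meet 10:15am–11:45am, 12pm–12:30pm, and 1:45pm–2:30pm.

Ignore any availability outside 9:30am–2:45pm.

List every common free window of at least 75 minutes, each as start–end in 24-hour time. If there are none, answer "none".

none

Viktor free within 08:00–17:00: 08:00–10:30, 11:45–12:00, 12:45–13:00, 14:30–15:30.
Farrukh free within 08:00–17:00: 08:00–09:15, 10:15–10:45, 11:00–12:00, 13:00–16:00.
Rania ∩ Viktor: 14:45–15:30.
Rania ∩ Viktor ∩ Farrukh: 14:45–15:30.
Rania ∩ Viktor ∩ Farrukh ∩ Mina: (none).
Restricted to 09:30–14:45: (none).
Windows ≥ 75 min: (none).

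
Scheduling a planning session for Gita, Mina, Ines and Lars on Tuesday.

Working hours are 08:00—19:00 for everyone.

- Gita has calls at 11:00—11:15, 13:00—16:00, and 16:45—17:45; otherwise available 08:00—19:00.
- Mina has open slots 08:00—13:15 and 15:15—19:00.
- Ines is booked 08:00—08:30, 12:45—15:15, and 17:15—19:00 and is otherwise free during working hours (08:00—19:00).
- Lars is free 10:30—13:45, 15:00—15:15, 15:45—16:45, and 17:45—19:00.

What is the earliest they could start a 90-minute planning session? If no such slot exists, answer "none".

Gita free within 08:00–19:00: 08:00–11:00, 11:15–13:00, 16:00–16:45, 17:45–19:00.
Ines free within 08:00–19:00: 08:30–12:45, 15:15–17:15.
Gita ∩ Mina: 08:00–11:00, 11:15–13:00, 16:00–16:45, 17:45–19:00.
Gita ∩ Mina ∩ Ines: 08:30–11:00, 11:15–12:45, 16:00–16:45.
Gita ∩ Mina ∩ Ines ∩ Lars: 10:30–11:00, 11:15–12:45, 16:00–16:45.
Windows ≥ 90 min: 11:15–12:45.
Earliest such window starts at 11:15.

11:15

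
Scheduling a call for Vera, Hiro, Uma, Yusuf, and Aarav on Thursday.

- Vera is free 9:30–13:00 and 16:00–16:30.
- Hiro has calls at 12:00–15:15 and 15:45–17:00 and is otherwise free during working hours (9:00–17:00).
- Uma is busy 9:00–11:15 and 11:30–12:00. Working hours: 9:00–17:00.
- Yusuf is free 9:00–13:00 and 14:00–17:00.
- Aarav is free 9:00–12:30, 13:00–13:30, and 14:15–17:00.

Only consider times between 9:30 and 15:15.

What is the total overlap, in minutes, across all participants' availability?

15 minutes

Hiro free within 09:00–17:00: 09:00–12:00, 15:15–15:45.
Uma free within 09:00–17:00: 11:15–11:30, 12:00–17:00.
Vera ∩ Hiro: 09:30–12:00.
Vera ∩ Hiro ∩ Uma: 11:15–11:30.
Vera ∩ Hiro ∩ Uma ∩ Yusuf: 11:15–11:30.
Vera ∩ Hiro ∩ Uma ∩ Yusuf ∩ Aarav: 11:15–11:30.
Restricted to 09:30–15:15: 11:15–11:30.
Total common minutes: 15.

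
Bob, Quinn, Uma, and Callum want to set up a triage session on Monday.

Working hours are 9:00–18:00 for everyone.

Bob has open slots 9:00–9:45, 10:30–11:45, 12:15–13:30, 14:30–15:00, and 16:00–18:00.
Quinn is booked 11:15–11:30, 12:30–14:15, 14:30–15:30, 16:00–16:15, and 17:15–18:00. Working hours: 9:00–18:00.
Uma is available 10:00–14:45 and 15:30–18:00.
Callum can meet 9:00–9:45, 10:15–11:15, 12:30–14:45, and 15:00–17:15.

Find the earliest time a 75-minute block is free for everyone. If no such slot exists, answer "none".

Quinn free within 09:00–18:00: 09:00–11:15, 11:30–12:30, 14:15–14:30, 15:30–16:00, 16:15–17:15.
Bob ∩ Quinn: 09:00–09:45, 10:30–11:15, 11:30–11:45, 12:15–12:30, 16:15–17:15.
Bob ∩ Quinn ∩ Uma: 10:30–11:15, 11:30–11:45, 12:15–12:30, 16:15–17:15.
Bob ∩ Quinn ∩ Uma ∩ Callum: 10:30–11:15, 16:15–17:15.
Windows ≥ 75 min: (none).

none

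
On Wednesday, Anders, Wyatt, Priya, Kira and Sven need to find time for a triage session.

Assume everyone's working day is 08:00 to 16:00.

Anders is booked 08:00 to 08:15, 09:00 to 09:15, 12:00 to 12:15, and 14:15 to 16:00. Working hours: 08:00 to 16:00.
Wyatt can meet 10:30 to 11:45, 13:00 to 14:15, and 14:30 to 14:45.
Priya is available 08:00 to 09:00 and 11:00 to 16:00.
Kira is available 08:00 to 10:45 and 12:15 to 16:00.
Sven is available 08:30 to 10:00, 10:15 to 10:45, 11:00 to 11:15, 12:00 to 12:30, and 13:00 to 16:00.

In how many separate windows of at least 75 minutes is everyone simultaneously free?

Anders free within 08:00–16:00: 08:15–09:00, 09:15–12:00, 12:15–14:15.
Anders ∩ Wyatt: 10:30–11:45, 13:00–14:15.
Anders ∩ Wyatt ∩ Priya: 11:00–11:45, 13:00–14:15.
Anders ∩ Wyatt ∩ Priya ∩ Kira: 13:00–14:15.
Anders ∩ Wyatt ∩ Priya ∩ Kira ∩ Sven: 13:00–14:15.
Windows ≥ 75 min: 13:00–14:15.
That's 1 window.

1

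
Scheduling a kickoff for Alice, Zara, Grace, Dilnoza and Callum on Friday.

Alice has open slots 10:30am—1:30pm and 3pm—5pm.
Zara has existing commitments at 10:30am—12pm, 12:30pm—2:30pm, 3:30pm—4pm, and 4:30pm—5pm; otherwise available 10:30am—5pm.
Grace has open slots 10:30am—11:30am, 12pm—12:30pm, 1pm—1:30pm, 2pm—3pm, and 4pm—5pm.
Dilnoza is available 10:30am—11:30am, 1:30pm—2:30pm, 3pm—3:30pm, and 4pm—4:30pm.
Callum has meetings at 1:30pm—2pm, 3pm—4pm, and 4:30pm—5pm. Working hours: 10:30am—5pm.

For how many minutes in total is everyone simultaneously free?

Zara free within 10:30–17:00: 12:00–12:30, 14:30–15:30, 16:00–16:30.
Callum free within 10:30–17:00: 10:30–13:30, 14:00–15:00, 16:00–16:30.
Alice ∩ Zara: 12:00–12:30, 15:00–15:30, 16:00–16:30.
Alice ∩ Zara ∩ Grace: 12:00–12:30, 16:00–16:30.
Alice ∩ Zara ∩ Grace ∩ Dilnoza: 16:00–16:30.
Alice ∩ Zara ∩ Grace ∩ Dilnoza ∩ Callum: 16:00–16:30.
Total common minutes: 30.

30 minutes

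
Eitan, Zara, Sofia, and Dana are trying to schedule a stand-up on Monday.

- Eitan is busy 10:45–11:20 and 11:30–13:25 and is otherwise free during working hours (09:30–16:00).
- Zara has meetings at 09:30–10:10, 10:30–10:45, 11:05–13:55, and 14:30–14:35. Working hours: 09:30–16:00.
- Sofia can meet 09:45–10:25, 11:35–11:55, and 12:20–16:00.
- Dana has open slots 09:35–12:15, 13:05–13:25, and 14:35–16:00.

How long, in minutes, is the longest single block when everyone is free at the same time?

Eitan free within 09:30–16:00: 09:30–10:45, 11:20–11:30, 13:25–16:00.
Zara free within 09:30–16:00: 10:10–10:30, 10:45–11:05, 13:55–14:30, 14:35–16:00.
Eitan ∩ Zara: 10:10–10:30, 13:55–14:30, 14:35–16:00.
Eitan ∩ Zara ∩ Sofia: 10:10–10:25, 13:55–14:30, 14:35–16:00.
Eitan ∩ Zara ∩ Sofia ∩ Dana: 10:10–10:25, 14:35–16:00.
Common window lengths: 15, 85 min; longest is 85.

85 minutes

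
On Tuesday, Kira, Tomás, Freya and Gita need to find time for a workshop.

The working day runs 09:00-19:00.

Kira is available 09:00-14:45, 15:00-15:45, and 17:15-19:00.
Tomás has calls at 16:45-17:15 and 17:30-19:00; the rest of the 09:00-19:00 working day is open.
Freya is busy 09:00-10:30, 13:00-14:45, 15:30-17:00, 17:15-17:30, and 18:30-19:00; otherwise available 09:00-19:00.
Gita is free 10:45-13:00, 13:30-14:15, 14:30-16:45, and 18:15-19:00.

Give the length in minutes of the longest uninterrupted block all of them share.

135 minutes

Tomás free within 09:00–19:00: 09:00–16:45, 17:15–17:30.
Freya free within 09:00–19:00: 10:30–13:00, 14:45–15:30, 17:00–17:15, 17:30–18:30.
Kira ∩ Tomás: 09:00–14:45, 15:00–15:45, 17:15–17:30.
Kira ∩ Tomás ∩ Freya: 10:30–13:00, 15:00–15:30.
Kira ∩ Tomás ∩ Freya ∩ Gita: 10:45–13:00, 15:00–15:30.
Common window lengths: 135, 30 min; longest is 135.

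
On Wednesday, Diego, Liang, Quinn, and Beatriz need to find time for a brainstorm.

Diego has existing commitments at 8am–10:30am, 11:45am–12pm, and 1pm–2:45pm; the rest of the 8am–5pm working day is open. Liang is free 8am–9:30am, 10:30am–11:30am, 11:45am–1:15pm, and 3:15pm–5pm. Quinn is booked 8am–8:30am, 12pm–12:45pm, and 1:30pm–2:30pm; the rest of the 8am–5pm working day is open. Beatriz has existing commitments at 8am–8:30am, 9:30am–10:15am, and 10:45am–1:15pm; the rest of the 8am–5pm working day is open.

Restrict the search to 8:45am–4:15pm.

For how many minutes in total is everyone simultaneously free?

75 minutes

Diego free within 08:00–17:00: 10:30–11:45, 12:00–13:00, 14:45–17:00.
Quinn free within 08:00–17:00: 08:30–12:00, 12:45–13:30, 14:30–17:00.
Beatriz free within 08:00–17:00: 08:30–09:30, 10:15–10:45, 13:15–17:00.
Diego ∩ Liang: 10:30–11:30, 12:00–13:00, 15:15–17:00.
Diego ∩ Liang ∩ Quinn: 10:30–11:30, 12:45–13:00, 15:15–17:00.
Diego ∩ Liang ∩ Quinn ∩ Beatriz: 10:30–10:45, 15:15–17:00.
Restricted to 08:45–16:15: 10:30–10:45, 15:15–16:15.
Total common minutes: 15 + 60 = 75.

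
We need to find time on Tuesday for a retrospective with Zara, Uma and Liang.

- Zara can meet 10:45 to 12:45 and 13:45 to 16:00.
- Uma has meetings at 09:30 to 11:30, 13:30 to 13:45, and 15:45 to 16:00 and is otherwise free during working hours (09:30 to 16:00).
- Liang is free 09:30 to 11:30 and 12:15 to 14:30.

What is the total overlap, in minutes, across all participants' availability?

75 minutes

Uma free within 09:30–16:00: 11:30–13:30, 13:45–15:45.
Zara ∩ Uma: 11:30–12:45, 13:45–15:45.
Zara ∩ Uma ∩ Liang: 12:15–12:45, 13:45–14:30.
Total common minutes: 30 + 45 = 75.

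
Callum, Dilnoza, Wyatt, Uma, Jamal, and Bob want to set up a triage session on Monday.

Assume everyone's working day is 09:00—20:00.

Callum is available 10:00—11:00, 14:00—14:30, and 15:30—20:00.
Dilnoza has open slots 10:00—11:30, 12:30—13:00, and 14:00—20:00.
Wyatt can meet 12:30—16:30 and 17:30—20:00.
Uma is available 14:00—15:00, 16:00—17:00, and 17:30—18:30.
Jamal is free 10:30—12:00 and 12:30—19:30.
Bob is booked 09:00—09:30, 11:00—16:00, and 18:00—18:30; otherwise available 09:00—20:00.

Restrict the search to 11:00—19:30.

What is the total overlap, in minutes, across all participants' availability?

Bob free within 09:00–20:00: 09:30–11:00, 16:00–18:00, 18:30–20:00.
Callum ∩ Dilnoza: 10:00–11:00, 14:00–14:30, 15:30–20:00.
Callum ∩ Dilnoza ∩ Wyatt: 14:00–14:30, 15:30–16:30, 17:30–20:00.
Callum ∩ Dilnoza ∩ Wyatt ∩ Uma: 14:00–14:30, 16:00–16:30, 17:30–18:30.
Callum ∩ Dilnoza ∩ Wyatt ∩ Uma ∩ Jamal: 14:00–14:30, 16:00–16:30, 17:30–18:30.
Callum ∩ Dilnoza ∩ Wyatt ∩ Uma ∩ Jamal ∩ Bob: 16:00–16:30, 17:30–18:00.
Restricted to 11:00–19:30: 16:00–16:30, 17:30–18:00.
Total common minutes: 30 + 30 = 60.

60 minutes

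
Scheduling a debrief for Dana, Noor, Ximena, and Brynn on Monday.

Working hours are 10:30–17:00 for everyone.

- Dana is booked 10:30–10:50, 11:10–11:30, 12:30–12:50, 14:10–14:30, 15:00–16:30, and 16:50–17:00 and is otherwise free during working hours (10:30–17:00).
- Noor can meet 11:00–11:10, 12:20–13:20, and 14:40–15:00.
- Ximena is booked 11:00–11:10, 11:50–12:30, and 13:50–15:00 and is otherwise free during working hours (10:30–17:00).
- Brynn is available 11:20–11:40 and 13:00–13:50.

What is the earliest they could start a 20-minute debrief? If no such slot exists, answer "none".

Dana free within 10:30–17:00: 10:50–11:10, 11:30–12:30, 12:50–14:10, 14:30–15:00, 16:30–16:50.
Ximena free within 10:30–17:00: 10:30–11:00, 11:10–11:50, 12:30–13:50, 15:00–17:00.
Dana ∩ Noor: 11:00–11:10, 12:20–12:30, 12:50–13:20, 14:40–15:00.
Dana ∩ Noor ∩ Ximena: 12:50–13:20.
Dana ∩ Noor ∩ Ximena ∩ Brynn: 13:00–13:20.
Windows ≥ 20 min: 13:00–13:20.
Earliest such window starts at 13:00.

13:00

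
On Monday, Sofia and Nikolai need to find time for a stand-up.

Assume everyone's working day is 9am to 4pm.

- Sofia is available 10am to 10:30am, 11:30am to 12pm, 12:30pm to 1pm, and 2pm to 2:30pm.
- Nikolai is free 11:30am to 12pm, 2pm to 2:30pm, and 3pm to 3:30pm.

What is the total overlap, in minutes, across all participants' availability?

60 minutes

Sofia ∩ Nikolai: 11:30–12:00, 14:00–14:30.
Total common minutes: 30 + 30 = 60.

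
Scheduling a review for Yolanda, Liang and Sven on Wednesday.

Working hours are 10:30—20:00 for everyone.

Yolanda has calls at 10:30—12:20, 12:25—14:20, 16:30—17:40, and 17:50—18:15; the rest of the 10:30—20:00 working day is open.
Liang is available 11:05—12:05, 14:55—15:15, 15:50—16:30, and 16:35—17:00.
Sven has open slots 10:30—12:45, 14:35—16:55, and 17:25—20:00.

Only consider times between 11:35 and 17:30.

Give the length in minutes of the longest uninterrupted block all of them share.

Yolanda free within 10:30–20:00: 12:20–12:25, 14:20–16:30, 17:40–17:50, 18:15–20:00.
Yolanda ∩ Liang: 14:55–15:15, 15:50–16:30.
Yolanda ∩ Liang ∩ Sven: 14:55–15:15, 15:50–16:30.
Restricted to 11:35–17:30: 14:55–15:15, 15:50–16:30.
Common window lengths: 20, 40 min; longest is 40.

40 minutes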